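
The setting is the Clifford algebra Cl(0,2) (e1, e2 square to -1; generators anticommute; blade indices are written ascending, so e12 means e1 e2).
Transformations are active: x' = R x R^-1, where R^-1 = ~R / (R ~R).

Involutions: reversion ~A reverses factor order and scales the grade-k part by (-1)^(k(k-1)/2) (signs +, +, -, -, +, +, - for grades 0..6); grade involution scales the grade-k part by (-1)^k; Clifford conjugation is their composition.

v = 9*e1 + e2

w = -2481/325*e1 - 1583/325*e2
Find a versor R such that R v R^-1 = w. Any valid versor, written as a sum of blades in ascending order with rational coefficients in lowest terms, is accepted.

A norm check does it: q(v) = q(w) = -82, hence R = v + w = 444/325*e1 - 1258/325*e2 realises the map — parallel part kept, (v - w)/2 negated, v carried to w.
Answer: 444/325*e1 - 1258/325*e2


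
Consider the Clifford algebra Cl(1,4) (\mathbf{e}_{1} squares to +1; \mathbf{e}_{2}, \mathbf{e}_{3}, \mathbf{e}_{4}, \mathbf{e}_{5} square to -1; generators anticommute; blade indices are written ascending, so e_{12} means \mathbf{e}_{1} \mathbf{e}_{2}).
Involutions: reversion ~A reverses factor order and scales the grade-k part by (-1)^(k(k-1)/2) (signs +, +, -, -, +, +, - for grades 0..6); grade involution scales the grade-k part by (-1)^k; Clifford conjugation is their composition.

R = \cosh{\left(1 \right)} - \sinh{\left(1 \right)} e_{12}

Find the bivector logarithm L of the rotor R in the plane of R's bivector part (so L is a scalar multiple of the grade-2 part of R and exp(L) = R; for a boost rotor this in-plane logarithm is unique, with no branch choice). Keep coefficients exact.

The scalar part of R is \cosh{\left(1 \right)}, which fixes the rapidity magnitude through cosh (cosh is even, so it cannot fix the sign — the bivector part carries that); dividing the bivector part by sinh of the rapidity gives the plane, and L = rapidity * plane, where the joint sign ambiguity of (rapidity, plane) cancels in the product.
Concretely: cosh(rapidity) = \cosh{\left(1 \right)} gives rapidity = ±1, and since rapidity/sinh(rapidity) is even the sign is immaterial: L = (rapidity/sinh(rapidity)) * <R>_2 = (\frac{1}{\sinh{\left(1 \right)}}) * <R>_2.
Answer: -e_{12}


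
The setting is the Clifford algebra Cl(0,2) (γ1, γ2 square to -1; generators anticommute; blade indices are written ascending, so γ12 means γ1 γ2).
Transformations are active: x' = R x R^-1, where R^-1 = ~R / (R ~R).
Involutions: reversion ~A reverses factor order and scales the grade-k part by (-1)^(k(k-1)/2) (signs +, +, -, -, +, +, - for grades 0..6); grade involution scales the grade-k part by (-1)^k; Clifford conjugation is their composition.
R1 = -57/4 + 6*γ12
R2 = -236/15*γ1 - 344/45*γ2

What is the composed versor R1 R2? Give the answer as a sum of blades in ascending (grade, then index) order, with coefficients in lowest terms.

Distribute over the terms of R1 (each basis-blade product reordered to ascending indices, repeated generators contracted through their squares):
(-57/4) R2 = 1121/5*γ1 + 1634/15*γ2
(6*γ12) R2 = 688/15*γ1 - 472/5*γ2
Summing the partial products and collecting blades:
Answer: 4051/15*γ1 + 218/15*γ2


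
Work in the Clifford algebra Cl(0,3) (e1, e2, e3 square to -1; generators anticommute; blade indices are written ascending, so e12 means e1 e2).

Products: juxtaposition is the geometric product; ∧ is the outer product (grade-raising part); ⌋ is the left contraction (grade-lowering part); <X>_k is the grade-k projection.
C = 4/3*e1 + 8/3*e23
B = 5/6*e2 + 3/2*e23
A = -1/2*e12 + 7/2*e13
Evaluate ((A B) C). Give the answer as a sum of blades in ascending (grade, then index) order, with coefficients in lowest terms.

step 1: 5/12*e1 + 21/4*e12 + 3/4*e13 - 35/12*e123
step 2: -5/9 + 70/9*e1 + 7*e2 + e3 + 2*e12 - 14*e13 + 35/9*e23 + 10/9*e123
Answer: -5/9 + 70/9*e1 + 7*e2 + e3 + 2*e12 - 14*e13 + 35/9*e23 + 10/9*e123


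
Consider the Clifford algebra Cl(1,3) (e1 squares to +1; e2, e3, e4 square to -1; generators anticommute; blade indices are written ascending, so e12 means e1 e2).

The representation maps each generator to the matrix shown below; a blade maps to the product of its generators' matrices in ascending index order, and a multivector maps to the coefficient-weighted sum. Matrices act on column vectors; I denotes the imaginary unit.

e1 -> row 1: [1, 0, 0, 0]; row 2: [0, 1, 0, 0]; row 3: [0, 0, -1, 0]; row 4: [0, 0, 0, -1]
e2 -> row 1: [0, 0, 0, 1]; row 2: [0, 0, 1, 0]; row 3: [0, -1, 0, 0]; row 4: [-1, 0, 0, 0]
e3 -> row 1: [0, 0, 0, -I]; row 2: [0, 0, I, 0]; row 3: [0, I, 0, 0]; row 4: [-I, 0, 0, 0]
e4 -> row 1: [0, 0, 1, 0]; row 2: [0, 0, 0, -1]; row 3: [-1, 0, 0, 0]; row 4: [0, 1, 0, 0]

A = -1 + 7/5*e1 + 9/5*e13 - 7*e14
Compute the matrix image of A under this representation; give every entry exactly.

Bivector images (products of the table entries): rho(e13) = rho(e1)rho(e3) = row 1: [0, 0, 0, -I]; row 2: [0, 0, I, 0]; row 3: [0, -I, 0, 0]; row 4: [I, 0, 0, 0]; rho(e14) = rho(e1)rho(e4) = row 1: [0, 0, 1, 0]; row 2: [0, 0, 0, -1]; row 3: [1, 0, 0, 0]; row 4: [0, -1, 0, 0].
M = (-1)*1 + (7/5)*rho(e1) + (9/5)*rho(e13) + (-7)*rho(e14), summed entrywise (1 is the identity matrix):
Answer: row 1: [2/5, 0, -7, -9*I/5]; row 2: [0, 2/5, 9*I/5, 7]; row 3: [-7, -9*I/5, -12/5, 0]; row 4: [9*I/5, 7, 0, -12/5]


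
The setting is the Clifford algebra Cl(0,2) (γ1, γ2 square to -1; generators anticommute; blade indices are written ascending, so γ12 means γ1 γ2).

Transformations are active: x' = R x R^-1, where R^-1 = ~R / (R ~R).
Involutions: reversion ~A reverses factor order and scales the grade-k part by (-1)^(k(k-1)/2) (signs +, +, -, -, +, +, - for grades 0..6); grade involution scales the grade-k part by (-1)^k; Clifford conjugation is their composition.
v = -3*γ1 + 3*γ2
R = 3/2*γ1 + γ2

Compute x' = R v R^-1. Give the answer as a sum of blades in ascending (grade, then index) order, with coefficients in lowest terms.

~R = 3/2*γ1 + γ2, and R ~R = -13/4, so R^-1 = ~R / (-13/4).
R v = 3/2 + 15/2*γ12
Answer: 21/13*γ1 - 51/13*γ2


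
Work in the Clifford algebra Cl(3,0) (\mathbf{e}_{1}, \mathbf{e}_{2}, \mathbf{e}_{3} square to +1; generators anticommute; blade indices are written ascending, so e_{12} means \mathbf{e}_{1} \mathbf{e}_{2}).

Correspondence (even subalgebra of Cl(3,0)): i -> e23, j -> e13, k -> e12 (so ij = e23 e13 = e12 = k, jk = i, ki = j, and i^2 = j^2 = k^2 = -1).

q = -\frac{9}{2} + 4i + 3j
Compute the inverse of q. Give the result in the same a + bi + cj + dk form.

In blades: q = -\frac{9}{2} + 3 e_{13} + 4 e_{23}.
With qbar = -\frac{9}{2} - 3 e_{13} - 4 e_{23} (scalar fixed, mapped units negated), q qbar = \frac{181}{4} (the sum of squared coefficients), so q^-1 = qbar / (\frac{181}{4}) = -\frac{18}{181} - \frac{12}{181} e_{13} - \frac{16}{181} e_{23}; translating back:
Answer: -\frac{18}{181} - \frac{16}{181}i - \frac{12}{181}j


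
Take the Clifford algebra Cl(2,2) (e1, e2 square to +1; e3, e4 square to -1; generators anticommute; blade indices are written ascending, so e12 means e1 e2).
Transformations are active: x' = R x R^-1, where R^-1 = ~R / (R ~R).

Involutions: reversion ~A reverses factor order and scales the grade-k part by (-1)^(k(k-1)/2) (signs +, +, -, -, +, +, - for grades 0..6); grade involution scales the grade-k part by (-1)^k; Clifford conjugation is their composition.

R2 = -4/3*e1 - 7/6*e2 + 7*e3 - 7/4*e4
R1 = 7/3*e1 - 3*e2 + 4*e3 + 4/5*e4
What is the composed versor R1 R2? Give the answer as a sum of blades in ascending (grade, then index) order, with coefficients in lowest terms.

Distribute over the terms of R1 (each basis-blade product reordered to ascending indices, repeated generators contracted through their squares):
(7/3*e1) R2 = -28/9 - 49/18*e12 + 49/3*e13 - 49/12*e14
(-3*e2) R2 = 7/2 - 4*e12 - 21*e23 + 21/4*e24
(4*e3) R2 = -28 + 16/3*e13 + 14/3*e23 - 7*e34
(4/5*e4) R2 = 7/5 + 16/15*e14 + 14/15*e24 - 28/5*e34
Summing the partial products and collecting blades:
Answer: -2359/90 - 121/18*e12 + 65/3*e13 - 181/60*e14 - 49/3*e23 + 371/60*e24 - 63/5*e34


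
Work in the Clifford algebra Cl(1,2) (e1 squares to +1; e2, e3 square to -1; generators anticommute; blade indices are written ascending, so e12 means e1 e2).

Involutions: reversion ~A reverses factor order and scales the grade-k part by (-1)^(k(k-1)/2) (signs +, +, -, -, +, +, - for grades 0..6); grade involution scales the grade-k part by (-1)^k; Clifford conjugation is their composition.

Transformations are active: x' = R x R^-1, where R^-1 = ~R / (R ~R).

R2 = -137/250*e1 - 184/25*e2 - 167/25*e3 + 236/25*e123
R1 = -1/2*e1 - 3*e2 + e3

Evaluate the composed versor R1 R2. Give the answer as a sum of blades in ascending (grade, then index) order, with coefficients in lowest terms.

Distribute over the terms of R1 (each basis-blade product reordered to ascending indices, repeated generators contracted through their squares):
(-1/2*e1) R2 = 137/500 + 92/25*e12 + 167/50*e13 - 118/25*e23
(-3*e2) R2 = -552/25 - 411/250*e12 - 708/25*e13 + 501/25*e23
(e3) R2 = 167/25 - 236/25*e12 + 137/250*e13 + 184/25*e23
Summing the partial products and collecting blades:
Answer: -7563/500 - 1851/250*e12 - 3054/125*e13 + 567/25*e23


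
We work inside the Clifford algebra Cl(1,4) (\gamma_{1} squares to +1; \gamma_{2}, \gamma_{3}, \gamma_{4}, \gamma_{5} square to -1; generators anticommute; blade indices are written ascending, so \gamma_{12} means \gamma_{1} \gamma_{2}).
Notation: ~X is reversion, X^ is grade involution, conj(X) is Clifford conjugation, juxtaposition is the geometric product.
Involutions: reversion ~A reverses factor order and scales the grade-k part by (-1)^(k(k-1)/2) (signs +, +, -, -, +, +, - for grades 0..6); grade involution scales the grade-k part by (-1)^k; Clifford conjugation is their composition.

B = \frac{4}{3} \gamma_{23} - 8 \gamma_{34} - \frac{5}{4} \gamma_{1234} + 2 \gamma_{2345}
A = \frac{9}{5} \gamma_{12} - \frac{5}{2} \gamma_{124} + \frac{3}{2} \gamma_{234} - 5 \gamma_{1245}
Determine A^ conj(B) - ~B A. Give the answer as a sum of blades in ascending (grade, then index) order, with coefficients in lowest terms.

first term: -\frac{15}{8} \gamma_{1} + 12 \gamma_{2} - \frac{25}{8} \gamma_{3} - 2 \gamma_{4} - 3 \gamma_{5} - \frac{38}{5} \gamma_{13} - \frac{9}{4} \gamma_{34} + \frac{25}{4} \gamma_{35} + 20 \gamma_{123} + \frac{10}{3} \gamma_{134} + 5 \gamma_{135} + \frac{72}{5} \gamma_{1234} - 40 \gamma_{1235} - \frac{154}{15} \gamma_{1345}
second term: -\frac{15}{8} \gamma_{1} - 12 \gamma_{2} - \frac{25}{8} \gamma_{3} + 2 \gamma_{4} - 3 \gamma_{5} + \frac{38}{5} \gamma_{13} - \frac{9}{4} \gamma_{34} - \frac{25}{4} \gamma_{35} + 20 \gamma_{123} + \frac{10}{3} \gamma_{134} - 5 \gamma_{135} + \frac{72}{5} \gamma_{1234} + 40 \gamma_{1235} + \frac{154}{15} \gamma_{1345}
Answer: 24 \gamma_{2} - 4 \gamma_{4} - \frac{76}{5} \gamma_{13} + \frac{25}{2} \gamma_{35} + 10 \gamma_{135} - 80 \gamma_{1235} - \frac{308}{15} \gamma_{1345}


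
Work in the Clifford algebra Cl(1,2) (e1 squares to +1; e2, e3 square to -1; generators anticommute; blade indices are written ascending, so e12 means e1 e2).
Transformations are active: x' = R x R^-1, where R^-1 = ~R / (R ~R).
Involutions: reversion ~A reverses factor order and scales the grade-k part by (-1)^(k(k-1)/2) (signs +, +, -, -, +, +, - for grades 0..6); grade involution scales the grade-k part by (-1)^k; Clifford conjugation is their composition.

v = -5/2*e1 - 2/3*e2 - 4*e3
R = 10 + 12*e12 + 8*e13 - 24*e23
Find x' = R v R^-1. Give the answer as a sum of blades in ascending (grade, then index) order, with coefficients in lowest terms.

~R = 10 - 12*e12 - 8*e13 + 24*e23, and R ~R = 468, so R^-1 = ~R / (468).
R v = 15*e1 - 218/3*e2 - 4*e3 + 52/3*e123
Answer: 319/234*e1 - 24/13*e2 + 344/117*e3


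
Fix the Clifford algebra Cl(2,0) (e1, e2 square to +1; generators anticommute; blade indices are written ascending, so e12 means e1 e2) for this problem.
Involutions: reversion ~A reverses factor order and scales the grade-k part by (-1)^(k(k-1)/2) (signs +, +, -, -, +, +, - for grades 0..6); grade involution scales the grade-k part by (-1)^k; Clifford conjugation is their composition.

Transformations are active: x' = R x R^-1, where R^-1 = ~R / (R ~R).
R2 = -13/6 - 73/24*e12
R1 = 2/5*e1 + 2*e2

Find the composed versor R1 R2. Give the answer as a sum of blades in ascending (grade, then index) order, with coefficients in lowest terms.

Distribute over the terms of R1 (each basis-blade product reordered to ascending indices, repeated generators contracted through their squares):
(2/5*e1) R2 = -13/15*e1 - 73/60*e2
(2*e2) R2 = 73/12*e1 - 13/3*e2
Summing the partial products and collecting blades:
Answer: 313/60*e1 - 111/20*e2


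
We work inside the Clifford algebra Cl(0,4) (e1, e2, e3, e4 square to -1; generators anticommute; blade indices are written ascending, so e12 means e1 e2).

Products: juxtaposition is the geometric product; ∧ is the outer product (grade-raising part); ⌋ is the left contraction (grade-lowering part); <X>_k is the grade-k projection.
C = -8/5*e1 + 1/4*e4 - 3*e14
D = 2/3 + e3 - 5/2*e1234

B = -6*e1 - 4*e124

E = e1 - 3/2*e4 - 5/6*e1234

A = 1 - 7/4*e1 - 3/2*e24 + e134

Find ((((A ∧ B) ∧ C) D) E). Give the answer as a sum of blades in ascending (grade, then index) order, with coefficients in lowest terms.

step 1: -6*e1 + 5*e124
step 2: -3/2*e14
step 3: -e14 - 15/4*e23 + 3/2*e134
step 4: -3/2*e1 - 5/4*e2 - e4 + 9/4*e13 - 25/8*e14 - 5/6*e23 - 3/2*e34 - 15/4*e123 + 45/8*e234
Answer: -3/2*e1 - 5/4*e2 - e4 + 9/4*e13 - 25/8*e14 - 5/6*e23 - 3/2*e34 - 15/4*e123 + 45/8*e234


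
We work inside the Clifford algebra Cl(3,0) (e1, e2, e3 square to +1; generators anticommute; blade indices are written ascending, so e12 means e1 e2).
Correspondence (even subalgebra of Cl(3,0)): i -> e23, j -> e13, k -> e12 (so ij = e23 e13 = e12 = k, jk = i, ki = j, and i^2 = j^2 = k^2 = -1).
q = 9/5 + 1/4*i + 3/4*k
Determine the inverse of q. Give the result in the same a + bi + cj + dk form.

In blades: q = 9/5 + 3/4*e12 + 1/4*e23.
With qbar = 9/5 - 3/4*e12 - 1/4*e23 (scalar fixed, mapped units negated), q qbar = 773/200 (the sum of squared coefficients), so q^-1 = qbar / (773/200) = 360/773 - 150/773*e12 - 50/773*e23; translating back:
Answer: 360/773 - 50/773*i - 150/773*k


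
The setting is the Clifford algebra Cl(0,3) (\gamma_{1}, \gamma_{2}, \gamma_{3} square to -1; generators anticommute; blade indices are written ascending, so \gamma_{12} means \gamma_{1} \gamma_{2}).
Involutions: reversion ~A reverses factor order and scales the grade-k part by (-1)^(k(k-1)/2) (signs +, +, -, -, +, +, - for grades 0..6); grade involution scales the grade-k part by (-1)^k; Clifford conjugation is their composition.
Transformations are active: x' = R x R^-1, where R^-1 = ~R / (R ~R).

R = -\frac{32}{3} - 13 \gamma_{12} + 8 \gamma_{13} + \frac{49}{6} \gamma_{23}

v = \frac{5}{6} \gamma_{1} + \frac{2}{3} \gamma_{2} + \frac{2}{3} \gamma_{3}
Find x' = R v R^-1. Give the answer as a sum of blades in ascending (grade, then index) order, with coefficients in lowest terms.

~R = -\frac{32}{3} + 13 \gamma_{12} - 8 \gamma_{13} - \frac{49}{6} \gamma_{23}, and R ~R = \frac{14885}{36}, so R^-1 = ~R / (\frac{14885}{36}).
R v = -\frac{50}{9} \gamma_{1} - \frac{421}{18} \gamma_{2} + 5 \gamma_{3} - \frac{259}{36} \gamma_{123}
Answer: -\frac{74207}{89310} \gamma_{1} + \frac{7310}{8931} \gamma_{2} - \frac{21088}{44655} \gamma_{3}


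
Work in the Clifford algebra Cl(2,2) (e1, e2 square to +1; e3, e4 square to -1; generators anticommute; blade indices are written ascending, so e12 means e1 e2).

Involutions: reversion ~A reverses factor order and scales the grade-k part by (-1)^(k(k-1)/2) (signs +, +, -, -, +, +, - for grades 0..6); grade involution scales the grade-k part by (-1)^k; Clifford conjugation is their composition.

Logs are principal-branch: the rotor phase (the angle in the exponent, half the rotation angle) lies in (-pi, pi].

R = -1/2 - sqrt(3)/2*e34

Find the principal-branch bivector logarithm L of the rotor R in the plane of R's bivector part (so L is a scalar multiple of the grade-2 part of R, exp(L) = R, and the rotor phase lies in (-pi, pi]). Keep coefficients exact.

The scalar part of R is -1/2, so the principal-branch rotor phase is pinned; divide the bivector part by its sine to get the unit plane — L is the phase times that plane.
Concretely: cos(phase) = -1/2 gives phase = ±2*pi/3, and since phase/sin(phase) is even the sign is immaterial: L = (phase/sin(phase)) * <R>_2 = (4*sqrt(3)*pi/9) * <R>_2.
Answer: -2*pi/3*e34


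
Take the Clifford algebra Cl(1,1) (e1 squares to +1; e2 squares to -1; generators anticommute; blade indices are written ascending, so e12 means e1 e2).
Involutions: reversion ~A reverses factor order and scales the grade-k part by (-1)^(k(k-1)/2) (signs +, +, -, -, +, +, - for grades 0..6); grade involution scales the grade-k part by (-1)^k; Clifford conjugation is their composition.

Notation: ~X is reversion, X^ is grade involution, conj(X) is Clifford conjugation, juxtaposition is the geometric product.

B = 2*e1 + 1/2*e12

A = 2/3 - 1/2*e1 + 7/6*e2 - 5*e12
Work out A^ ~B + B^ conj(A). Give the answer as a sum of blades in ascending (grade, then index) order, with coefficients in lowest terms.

first term: 7/2 + 23/12*e1 + 39/4*e2 + 2*e12
second term: 3/2 - 3/4*e1 - 41/4*e2 + 8/3*e12
Answer: 5 + 7/6*e1 - 1/2*e2 + 14/3*e12


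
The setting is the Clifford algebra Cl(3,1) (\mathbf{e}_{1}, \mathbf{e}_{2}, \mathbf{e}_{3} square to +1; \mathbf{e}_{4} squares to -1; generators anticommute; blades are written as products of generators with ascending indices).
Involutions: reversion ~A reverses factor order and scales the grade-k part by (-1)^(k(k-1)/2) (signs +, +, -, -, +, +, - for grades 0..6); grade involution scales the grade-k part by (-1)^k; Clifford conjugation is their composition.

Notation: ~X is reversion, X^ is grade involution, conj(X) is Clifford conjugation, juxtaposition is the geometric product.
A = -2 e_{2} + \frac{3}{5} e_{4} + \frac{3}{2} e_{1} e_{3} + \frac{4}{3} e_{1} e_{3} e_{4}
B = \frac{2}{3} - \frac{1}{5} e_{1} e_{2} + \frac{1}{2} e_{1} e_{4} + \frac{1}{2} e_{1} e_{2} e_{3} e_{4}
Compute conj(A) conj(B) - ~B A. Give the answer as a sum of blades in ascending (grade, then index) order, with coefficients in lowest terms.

first term: -\frac{1}{10} e_{1} + 2 e_{2} + \frac{2}{3} e_{3} - \frac{2}{5} e_{4} - e_{1} e_{3} - \frac{3}{10} e_{2} e_{3} - \frac{3}{4} e_{2} e_{4} - \frac{3}{4} e_{3} e_{4} - \frac{3}{10} e_{1} e_{2} e_{3} + \frac{22}{25} e_{1} e_{2} e_{4} - \frac{1}{9} e_{1} e_{3} e_{4} + \frac{4}{15} e_{2} e_{3} e_{4}
second term: -\frac{1}{10} e_{1} - 2 e_{2} + \frac{2}{3} e_{3} + \frac{2}{5} e_{4} + e_{1} e_{3} - \frac{3}{10} e_{2} e_{3} + \frac{3}{4} e_{2} e_{4} - \frac{3}{4} e_{3} e_{4} - \frac{3}{10} e_{1} e_{2} e_{3} - \frac{22}{25} e_{1} e_{2} e_{4} - \frac{1}{9} e_{1} e_{3} e_{4} - \frac{4}{15} e_{2} e_{3} e_{4}
Answer: 4 e_{2} - \frac{4}{5} e_{4} - 2 e_{1} e_{3} - \frac{3}{2} e_{2} e_{4} + \frac{44}{25} e_{1} e_{2} e_{4} + \frac{8}{15} e_{2} e_{3} e_{4}


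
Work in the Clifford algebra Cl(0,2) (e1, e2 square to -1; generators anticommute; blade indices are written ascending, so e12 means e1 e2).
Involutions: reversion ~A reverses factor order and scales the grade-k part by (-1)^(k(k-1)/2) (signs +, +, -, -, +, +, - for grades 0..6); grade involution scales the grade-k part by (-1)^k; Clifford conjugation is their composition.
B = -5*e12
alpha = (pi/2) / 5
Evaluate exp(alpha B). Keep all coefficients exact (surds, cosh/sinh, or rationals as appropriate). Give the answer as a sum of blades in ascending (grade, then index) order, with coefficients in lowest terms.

B^2 = (-5)^2*(e12)^2 = 25*(-1) = -25 (a basis 2-blade squares to minus the product of its generators' squares).
B^2 = -25 — the series telescopes trigonometrically here: l = 5, alpha*l = pi/2, so exp(alpha B) = cos(pi/2) + (sin(pi/2)/5)*B = 0 + (1/5)*B.
Answer: -e12


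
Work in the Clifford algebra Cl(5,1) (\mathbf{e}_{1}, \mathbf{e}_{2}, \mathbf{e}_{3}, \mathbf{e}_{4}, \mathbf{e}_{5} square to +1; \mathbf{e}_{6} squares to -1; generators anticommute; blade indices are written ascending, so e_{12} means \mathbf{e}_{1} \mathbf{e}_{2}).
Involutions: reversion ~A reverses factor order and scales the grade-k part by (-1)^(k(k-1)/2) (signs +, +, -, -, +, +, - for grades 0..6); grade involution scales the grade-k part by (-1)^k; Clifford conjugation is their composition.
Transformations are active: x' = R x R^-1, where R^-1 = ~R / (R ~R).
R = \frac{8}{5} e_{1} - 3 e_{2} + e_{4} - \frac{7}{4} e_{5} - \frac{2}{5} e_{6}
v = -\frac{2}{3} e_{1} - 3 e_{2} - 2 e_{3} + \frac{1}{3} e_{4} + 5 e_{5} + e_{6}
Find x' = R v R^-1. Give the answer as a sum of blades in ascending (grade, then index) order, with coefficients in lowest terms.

~R = \frac{8}{5} e_{1} - 3 e_{2} + e_{4} - \frac{7}{4} e_{5} - \frac{2}{5} e_{6}, and R ~R = \frac{1237}{80}, so R^-1 = ~R / (\frac{1237}{80}).
R v = -\frac{1}{12} - \frac{34}{5} e_{12} - \frac{16}{5} e_{13} + \frac{6}{5} e_{14} + \frac{41}{6} e_{15} + \frac{4}{3} e_{16} + 6 e_{23} + 2 e_{24} - \frac{81}{4} e_{25} - \frac{21}{5} e_{26} + 2 e_{34} - \frac{7}{2} e_{35} - \frac{4}{5} e_{36} + \frac{67}{12} e_{45} + \frac{17}{15} e_{46} + \frac{1}{4} e_{56}
Answer: \frac{2410}{3711} e_{1} + \frac{3751}{1237} e_{2} + 2 e_{3} - \frac{1277}{3711} e_{4} - \frac{18485}{3711} e_{5} - \frac{3695}{3711} e_{6}


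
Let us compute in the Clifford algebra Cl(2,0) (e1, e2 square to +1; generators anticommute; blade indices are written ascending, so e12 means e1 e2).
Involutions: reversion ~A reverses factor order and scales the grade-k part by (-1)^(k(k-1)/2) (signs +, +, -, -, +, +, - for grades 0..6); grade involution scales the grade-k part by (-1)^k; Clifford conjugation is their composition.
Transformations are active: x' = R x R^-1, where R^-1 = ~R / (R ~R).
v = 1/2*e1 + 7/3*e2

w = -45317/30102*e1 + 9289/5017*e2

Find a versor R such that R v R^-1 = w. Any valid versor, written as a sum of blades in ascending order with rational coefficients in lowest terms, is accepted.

Key observation: q(v) = q(w) = 205/36 (sandwiches preserve the norm), so R = v + w = -15133/15051*e1 + 62986/15051*e2 works whenever it is invertible — the component of v along it is kept and (v - w)/2 reverses, sending v to w.
Answer: -15133/15051*e1 + 62986/15051*e2


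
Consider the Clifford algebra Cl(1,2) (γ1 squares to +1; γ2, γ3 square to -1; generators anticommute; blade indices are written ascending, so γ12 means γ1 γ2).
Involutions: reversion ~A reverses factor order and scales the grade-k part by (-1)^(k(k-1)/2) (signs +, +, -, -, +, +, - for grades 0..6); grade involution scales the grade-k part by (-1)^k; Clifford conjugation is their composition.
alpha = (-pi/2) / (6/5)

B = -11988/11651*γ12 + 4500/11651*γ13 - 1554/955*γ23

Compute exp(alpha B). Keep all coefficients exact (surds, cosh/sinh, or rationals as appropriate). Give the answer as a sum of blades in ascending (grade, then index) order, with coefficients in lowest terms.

B^2 term by term: the squares give (-11988/11651)^2*(γ12)^2 + (4500/11651)^2*(γ13)^2 + (-1554/955)^2*(γ23)^2 = 143712144/135745801*(+1) + 20250000/135745801*(+1) + 2414916/912025*(-1) = -36/25 (each basis 2-blade squares to minus the product of its generators' squares); cross terms between blades sharing an index anticommute and cancel. So B^2 = -36/25.
B^2 = -36/25 — circular case — the even/odd split gives cos and sin: l = 6/5, alpha*l = -pi/2, so exp(alpha B) = cos(-pi/2) + (sin(-pi/2)/(6/5))*B = 0 + (-5/6)*B.
Answer: 9990/11651*γ12 - 3750/11651*γ13 + 259/191*γ23


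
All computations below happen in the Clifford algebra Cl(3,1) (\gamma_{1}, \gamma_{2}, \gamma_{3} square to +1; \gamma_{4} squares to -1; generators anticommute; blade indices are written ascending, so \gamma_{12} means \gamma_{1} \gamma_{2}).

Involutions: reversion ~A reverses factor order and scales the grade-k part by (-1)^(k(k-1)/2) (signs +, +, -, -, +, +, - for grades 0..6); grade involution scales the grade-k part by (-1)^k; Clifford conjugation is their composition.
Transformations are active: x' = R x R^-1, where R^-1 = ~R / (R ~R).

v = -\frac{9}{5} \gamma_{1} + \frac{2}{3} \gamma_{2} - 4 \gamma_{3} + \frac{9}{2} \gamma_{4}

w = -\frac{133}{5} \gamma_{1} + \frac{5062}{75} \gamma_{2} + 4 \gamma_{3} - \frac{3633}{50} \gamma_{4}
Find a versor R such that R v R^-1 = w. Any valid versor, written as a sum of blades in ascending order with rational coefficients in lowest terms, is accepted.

Here q(v) = q(w) = -\frac{509}{900}; the classical choice R = v + w = -\frac{142}{5} \gamma_{1} + \frac{1704}{25} \gamma_{2} - \frac{1704}{25} \gamma_{4} then realises v -> w under the sandwich.
Answer: -\frac{142}{5} \gamma_{1} + \frac{1704}{25} \gamma_{2} - \frac{1704}{25} \gamma_{4}


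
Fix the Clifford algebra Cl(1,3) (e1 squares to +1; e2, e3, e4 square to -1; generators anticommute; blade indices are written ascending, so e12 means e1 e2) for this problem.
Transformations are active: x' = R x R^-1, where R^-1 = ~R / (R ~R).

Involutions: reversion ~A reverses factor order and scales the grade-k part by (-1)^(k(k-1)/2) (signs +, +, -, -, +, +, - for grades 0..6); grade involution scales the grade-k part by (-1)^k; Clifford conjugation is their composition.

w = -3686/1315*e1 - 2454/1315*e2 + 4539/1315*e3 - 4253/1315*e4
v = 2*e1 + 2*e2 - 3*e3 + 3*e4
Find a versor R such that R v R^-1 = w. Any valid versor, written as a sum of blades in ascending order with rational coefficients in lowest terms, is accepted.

Take R = v + w = -1056/1315*e1 + 176/1315*e2 + 594/1315*e3 - 308/1315*e4. Because q(v) = q(w) = -18, conjugation by R sends v exactly to w.
Answer: -1056/1315*e1 + 176/1315*e2 + 594/1315*e3 - 308/1315*e4


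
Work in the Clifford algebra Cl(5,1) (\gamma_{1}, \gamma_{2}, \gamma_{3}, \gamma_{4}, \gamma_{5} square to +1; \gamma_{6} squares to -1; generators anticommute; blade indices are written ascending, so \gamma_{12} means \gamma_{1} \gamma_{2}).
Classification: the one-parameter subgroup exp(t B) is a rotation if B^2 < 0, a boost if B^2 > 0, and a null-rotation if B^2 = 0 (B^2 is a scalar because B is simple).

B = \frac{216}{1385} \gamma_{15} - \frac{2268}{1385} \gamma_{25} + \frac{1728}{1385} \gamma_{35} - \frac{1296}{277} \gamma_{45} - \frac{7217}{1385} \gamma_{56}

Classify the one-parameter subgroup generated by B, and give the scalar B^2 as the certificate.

B^2 term by term: the squares give (\frac{216}{1385})^2*(\gamma_{15})^2 + (-\frac{2268}{1385})^2*(\gamma_{25})^2 + (\frac{1728}{1385})^2*(\gamma_{35})^2 + (-\frac{1296}{277})^2*(\gamma_{45})^2 + (-\frac{7217}{1385})^2*(\gamma_{56})^2 = \frac{46656}{1918225}*(-1) + \frac{5143824}{1918225}*(-1) + \frac{2985984}{1918225}*(-1) + \frac{1679616}{76729}*(-1) + \frac{52085089}{1918225}*(+1) = 1 (each basis 2-blade squares to minus the product of its generators' squares); cross terms between blades sharing an index anticommute and cancel. So B^2 = 1.
Answer: boost, certificate B^2 = 1. Check the certificate: B^2 = 1, and that sign is decisive whatever form B takes.


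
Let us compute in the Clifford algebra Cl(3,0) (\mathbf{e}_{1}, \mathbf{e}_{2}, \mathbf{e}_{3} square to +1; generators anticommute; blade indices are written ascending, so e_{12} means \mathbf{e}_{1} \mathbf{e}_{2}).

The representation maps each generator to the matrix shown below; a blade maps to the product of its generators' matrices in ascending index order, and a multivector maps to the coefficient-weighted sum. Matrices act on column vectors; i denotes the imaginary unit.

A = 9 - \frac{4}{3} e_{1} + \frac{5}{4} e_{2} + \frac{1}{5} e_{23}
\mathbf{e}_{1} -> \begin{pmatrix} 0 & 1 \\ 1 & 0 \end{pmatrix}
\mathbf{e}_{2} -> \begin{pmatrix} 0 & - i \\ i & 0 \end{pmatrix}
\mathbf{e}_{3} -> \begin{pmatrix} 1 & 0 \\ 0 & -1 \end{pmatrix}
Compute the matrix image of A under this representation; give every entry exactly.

Bivector images (products of the table entries): rho(e_{23}) = rho(\mathbf{e}_{2})rho(\mathbf{e}_{3}) = \begin{pmatrix} 0 & i \\ i & 0 \end{pmatrix}.
M = (9)*1 + (-\frac{4}{3})*rho(e_{1}) + (\frac{5}{4})*rho(e_{2}) + (\frac{1}{5})*rho(e_{23}), summed entrywise (1 is the identity matrix):
Answer: \begin{pmatrix} 9 & - \frac{4}{3} - \frac{21 i}{20} \\ - \frac{4}{3} + \frac{29 i}{20} & 9 \end{pmatrix}


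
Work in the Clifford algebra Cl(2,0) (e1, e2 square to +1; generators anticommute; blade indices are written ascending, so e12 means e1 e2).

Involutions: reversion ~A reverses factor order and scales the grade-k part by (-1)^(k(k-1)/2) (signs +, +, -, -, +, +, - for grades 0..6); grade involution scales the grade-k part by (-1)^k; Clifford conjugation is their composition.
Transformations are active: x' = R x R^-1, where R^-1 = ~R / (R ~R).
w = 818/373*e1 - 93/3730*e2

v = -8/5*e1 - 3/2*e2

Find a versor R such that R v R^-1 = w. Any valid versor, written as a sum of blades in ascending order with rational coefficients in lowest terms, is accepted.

Key observation: q(v) = q(w) = 481/100 (sandwiches preserve the norm), so R = v + w = 1106/1865*e1 - 2844/1865*e2 works whenever it is invertible — the component of v along it is kept and (v - w)/2 reverses, sending v to w.
Answer: 1106/1865*e1 - 2844/1865*e2


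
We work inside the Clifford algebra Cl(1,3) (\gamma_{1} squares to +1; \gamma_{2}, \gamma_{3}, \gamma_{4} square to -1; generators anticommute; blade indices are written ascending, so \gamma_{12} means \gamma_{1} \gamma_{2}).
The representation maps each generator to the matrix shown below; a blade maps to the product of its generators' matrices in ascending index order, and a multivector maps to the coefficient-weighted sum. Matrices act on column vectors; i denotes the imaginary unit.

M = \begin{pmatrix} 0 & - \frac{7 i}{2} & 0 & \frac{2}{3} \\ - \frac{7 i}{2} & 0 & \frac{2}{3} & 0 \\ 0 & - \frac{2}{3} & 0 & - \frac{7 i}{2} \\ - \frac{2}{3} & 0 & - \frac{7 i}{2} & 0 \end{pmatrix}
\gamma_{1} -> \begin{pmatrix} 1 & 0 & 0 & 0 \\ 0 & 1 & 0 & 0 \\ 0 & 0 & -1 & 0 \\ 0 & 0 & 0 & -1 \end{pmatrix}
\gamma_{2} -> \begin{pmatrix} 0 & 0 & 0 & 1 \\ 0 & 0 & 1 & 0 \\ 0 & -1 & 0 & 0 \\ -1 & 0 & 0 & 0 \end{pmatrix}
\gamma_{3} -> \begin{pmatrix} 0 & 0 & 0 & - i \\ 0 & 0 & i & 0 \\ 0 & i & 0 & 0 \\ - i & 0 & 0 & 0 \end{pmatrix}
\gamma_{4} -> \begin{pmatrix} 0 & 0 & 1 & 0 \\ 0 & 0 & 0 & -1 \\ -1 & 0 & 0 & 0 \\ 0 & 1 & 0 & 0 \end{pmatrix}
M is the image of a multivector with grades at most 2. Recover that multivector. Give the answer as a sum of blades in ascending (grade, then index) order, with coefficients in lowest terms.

Method: the blade images are trace-orthogonal — tr(rho(e_A) rho(e_B)^-1) = 4 if A = B and 0 otherwise — and rho(e_A)^-1 = (e_A)^2 * rho(e_A) with (e_A)^2 = +1 or -1, so the coefficient of e_A in the preimage is (e_A)^2 * tr(M rho(e_A))/4.
Nonzero projections over blades of grade <= 2: \gamma_{2}: (\gamma_{2})^2 = -1, tr(M rho(\gamma_{2})) = - \frac{8}{3}, coefficient \frac{2}{3}; \gamma_{34}: (\gamma_{34})^2 = -1, tr(M rho(\gamma_{34})) = -14, coefficient \frac{7}{2}. Every other blade of grade <= 2 projects to 0.
Answer: \frac{2}{3} \gamma_{2} + \frac{7}{2} \gamma_{34}


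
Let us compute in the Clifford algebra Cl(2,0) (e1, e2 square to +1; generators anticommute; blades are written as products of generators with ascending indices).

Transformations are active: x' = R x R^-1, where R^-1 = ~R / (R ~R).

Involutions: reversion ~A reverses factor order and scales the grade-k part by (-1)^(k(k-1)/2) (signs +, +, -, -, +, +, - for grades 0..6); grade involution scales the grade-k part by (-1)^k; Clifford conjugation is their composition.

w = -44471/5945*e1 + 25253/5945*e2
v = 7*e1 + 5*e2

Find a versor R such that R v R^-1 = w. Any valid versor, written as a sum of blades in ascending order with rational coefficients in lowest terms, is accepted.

Since q(v) = q(w) = 74, the sum R = v + w = -2856/5945*e1 + 54978/5945*e2 does the job whenever invertible.
Answer: -2856/5945*e1 + 54978/5945*e2


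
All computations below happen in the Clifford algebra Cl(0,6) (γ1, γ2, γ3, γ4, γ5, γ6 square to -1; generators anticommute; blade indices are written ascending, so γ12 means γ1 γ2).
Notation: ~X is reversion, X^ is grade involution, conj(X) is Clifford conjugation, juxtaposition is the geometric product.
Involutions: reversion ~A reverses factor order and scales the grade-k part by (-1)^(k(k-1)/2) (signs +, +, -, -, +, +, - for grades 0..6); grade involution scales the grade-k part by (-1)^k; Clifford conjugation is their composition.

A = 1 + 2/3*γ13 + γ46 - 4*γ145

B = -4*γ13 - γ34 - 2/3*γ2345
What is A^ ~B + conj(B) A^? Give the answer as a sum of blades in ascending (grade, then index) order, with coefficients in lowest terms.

first term: -8/3 + 4*γ13 - 2/3*γ14 + γ34 + γ36 + 8/3*γ123 + 4*γ135 - 16*γ345 - 4/9*γ1245 + 4*γ1346 - 2/3*γ2345 + 2/3*γ2356
second term: -8/3 + 4*γ13 + 2/3*γ14 + γ34 - γ36 + 8/3*γ123 - 4*γ135 + 16*γ345 + 4/9*γ1245 + 4*γ1346 - 2/3*γ2345 - 2/3*γ2356
Answer: -16/3 + 8*γ13 + 2*γ34 + 16/3*γ123 + 8*γ1346 - 4/3*γ2345


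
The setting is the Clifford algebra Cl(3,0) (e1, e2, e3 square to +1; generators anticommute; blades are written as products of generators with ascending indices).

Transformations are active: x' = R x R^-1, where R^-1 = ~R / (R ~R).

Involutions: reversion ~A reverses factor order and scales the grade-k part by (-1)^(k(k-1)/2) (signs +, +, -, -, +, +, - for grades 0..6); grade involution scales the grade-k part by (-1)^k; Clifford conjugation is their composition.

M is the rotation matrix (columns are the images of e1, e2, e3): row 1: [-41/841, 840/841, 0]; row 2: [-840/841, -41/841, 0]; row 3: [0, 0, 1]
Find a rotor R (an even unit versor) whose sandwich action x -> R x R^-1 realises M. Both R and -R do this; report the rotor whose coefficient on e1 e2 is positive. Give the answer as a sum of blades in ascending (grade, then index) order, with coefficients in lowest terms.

Method: write R = a + b12*e1 e2 + b13*e1 e3 + b23*e2 e3 with a^2 + b12^2 + b13^2 + b23^2 = 1 (so R^-1 = ~R). Expanding the columns R e_j ~R gives tr M = 4a^2 - 1 and, from the antisymmetric part, M21 - M12 = -4a*b12, M13 - M31 = 4a*b13, M32 - M23 = -4a*b23.
Here tr M = 759/841, so a^2 = (1 + tr M)/4 = 400/841 and a = ±20/29. Taking a = 20/29: M21 - M12 = -1680/841, M13 - M31 = 0, M32 - M23 = 0, giving b12 = 21/29, b13 = 0, b23 = 0, i.e. R = 20/29 + 21/29*e1 e2.
Its e1 e2 coefficient is already positive.
Answer: 20/29 + 21/29*e1 e2. Note: both R and -R realise this M (trace 759/841); the covering map identifies them, and the e1 e2-coefficient sign is the tie-breaker.


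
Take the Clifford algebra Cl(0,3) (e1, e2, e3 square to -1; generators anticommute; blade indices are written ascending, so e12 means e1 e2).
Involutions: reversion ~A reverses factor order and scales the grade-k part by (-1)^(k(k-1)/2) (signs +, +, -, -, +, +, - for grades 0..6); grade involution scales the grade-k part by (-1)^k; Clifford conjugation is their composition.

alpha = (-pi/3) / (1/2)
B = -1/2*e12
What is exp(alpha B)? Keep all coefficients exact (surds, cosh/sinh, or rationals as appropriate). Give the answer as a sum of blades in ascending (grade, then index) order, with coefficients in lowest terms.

B^2 = (-1/2)^2*(e12)^2 = 1/4*(-1) = -1/4 (a basis 2-blade squares to minus the product of its generators' squares).
B^2 = -1/4 — B^2 < 0, so the exponential closes trigonometrically: l = 1/2, alpha*l = -pi/3, so exp(alpha B) = cos(-pi/3) + (sin(-pi/3)/(1/2))*B = 1/2 + (-sqrt(3))*B.
Answer: 1/2 + sqrt(3)/2*e12


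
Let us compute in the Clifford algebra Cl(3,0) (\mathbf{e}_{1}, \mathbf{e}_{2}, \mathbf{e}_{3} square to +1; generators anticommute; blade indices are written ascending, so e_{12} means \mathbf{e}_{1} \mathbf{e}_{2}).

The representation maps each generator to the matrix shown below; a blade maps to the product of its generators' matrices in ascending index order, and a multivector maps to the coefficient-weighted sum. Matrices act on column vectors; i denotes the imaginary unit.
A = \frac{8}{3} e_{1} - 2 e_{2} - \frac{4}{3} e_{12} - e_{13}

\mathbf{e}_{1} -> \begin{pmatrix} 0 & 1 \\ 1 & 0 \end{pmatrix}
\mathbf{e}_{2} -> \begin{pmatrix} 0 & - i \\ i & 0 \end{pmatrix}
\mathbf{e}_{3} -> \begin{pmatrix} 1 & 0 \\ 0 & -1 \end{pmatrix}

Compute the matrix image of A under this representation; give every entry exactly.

Bivector images (products of the table entries): rho(e_{12}) = rho(\mathbf{e}_{1})rho(\mathbf{e}_{2}) = \begin{pmatrix} i & 0 \\ 0 & - i \end{pmatrix}; rho(e_{13}) = rho(\mathbf{e}_{1})rho(\mathbf{e}_{3}) = \begin{pmatrix} 0 & -1 \\ 1 & 0 \end{pmatrix}.
M = (\frac{8}{3})*rho(e_{1}) + (-2)*rho(e_{2}) + (-\frac{4}{3})*rho(e_{12}) + (-1)*rho(e_{13}), summed entrywise:
Answer: \begin{pmatrix} - \frac{4 i}{3} & \frac{11}{3} + 2 i \\ \frac{5}{3} - 2 i & \frac{4 i}{3} \end{pmatrix}


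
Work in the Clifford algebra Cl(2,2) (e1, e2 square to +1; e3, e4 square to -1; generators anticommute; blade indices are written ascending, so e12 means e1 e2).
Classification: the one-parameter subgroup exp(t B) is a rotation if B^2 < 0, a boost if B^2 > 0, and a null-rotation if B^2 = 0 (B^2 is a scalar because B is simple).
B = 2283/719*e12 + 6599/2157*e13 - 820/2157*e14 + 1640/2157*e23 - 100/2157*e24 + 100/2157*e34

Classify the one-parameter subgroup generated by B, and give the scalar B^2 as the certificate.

B^2 term by term: the squares give (2283/719)^2*(e12)^2 + (6599/2157)^2*(e13)^2 + (-820/2157)^2*(e14)^2 + (1640/2157)^2*(e23)^2 + (-100/2157)^2*(e24)^2 + (100/2157)^2*(e34)^2 = 5212089/516961*(-1) + 43546801/4652649*(+1) + 672400/4652649*(+1) + 2689600/4652649*(+1) + 10000/4652649*(+1) + 10000/4652649*(-1) = 0 (each basis 2-blade squares to minus the product of its generators' squares); cross terms between blades sharing an index anticommute and cancel; the commuting (index-disjoint) pairs give grade-4 terms 2*c*c'*(blade product), which cancel blade by blade — e1234: 152200/516961 + 1319800/4652649 - 2689600/4652649 = 0 — confirming B is simple. So B^2 = 0.
Answer: null-rotation, certificate B^2 = 0. No conjugation can change B^2 = 0; the sign gives the class.


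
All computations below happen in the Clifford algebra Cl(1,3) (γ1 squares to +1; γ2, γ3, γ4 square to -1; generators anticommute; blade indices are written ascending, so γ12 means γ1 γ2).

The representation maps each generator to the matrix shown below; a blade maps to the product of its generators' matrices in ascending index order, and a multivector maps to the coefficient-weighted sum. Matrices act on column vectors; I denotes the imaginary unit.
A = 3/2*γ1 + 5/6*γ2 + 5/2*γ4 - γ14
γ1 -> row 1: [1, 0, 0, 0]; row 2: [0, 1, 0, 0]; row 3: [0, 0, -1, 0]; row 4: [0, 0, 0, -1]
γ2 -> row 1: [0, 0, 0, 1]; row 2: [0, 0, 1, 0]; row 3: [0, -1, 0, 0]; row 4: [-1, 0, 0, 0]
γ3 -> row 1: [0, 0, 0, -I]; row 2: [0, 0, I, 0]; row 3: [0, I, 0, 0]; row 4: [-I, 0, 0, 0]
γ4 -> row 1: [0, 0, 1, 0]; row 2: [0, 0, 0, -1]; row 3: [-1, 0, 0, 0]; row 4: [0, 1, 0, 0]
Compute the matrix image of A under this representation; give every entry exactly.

Bivector images (products of the table entries): rho(γ14) = rho(γ1)rho(γ4) = row 1: [0, 0, 1, 0]; row 2: [0, 0, 0, -1]; row 3: [1, 0, 0, 0]; row 4: [0, -1, 0, 0].
M = (3/2)*rho(γ1) + (5/6)*rho(γ2) + (5/2)*rho(γ4) + (-1)*rho(γ14), summed entrywise:
Answer: row 1: [3/2, 0, 3/2, 5/6]; row 2: [0, 3/2, 5/6, -3/2]; row 3: [-7/2, -5/6, -3/2, 0]; row 4: [-5/6, 7/2, 0, -3/2]


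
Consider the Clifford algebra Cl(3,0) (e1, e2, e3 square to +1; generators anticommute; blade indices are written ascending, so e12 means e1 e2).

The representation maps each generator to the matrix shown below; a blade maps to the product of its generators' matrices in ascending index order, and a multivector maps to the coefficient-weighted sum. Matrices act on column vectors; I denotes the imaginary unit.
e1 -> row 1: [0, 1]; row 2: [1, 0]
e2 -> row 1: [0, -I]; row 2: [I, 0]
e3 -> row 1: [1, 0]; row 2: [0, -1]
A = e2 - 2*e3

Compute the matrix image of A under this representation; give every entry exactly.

M = (1)*rho(e2) + (-2)*rho(e3), summed entrywise:
Answer: row 1: [-2, -I]; row 2: [I, 2]


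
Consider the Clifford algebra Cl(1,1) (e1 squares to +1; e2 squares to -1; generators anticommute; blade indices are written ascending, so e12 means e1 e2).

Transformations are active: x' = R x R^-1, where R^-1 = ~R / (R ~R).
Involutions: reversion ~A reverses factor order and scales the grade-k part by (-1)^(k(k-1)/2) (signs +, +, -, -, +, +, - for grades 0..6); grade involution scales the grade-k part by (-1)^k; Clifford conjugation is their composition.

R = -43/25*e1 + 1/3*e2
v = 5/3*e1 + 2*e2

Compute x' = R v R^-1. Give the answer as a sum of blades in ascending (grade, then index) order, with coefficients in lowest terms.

~R = -43/25*e1 + 1/3*e2, and R ~R = 16016/5625, so R^-1 = ~R / (16016/5625).
R v = -53/15 - 899/225*e12
Answer: 62515/24024*e1 - 22641/8008*e2
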